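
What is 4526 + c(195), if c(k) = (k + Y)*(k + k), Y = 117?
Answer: 126206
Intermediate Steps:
c(k) = 2*k*(117 + k) (c(k) = (k + 117)*(k + k) = (117 + k)*(2*k) = 2*k*(117 + k))
4526 + c(195) = 4526 + 2*195*(117 + 195) = 4526 + 2*195*312 = 4526 + 121680 = 126206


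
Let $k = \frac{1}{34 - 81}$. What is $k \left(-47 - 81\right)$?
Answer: $\frac{128}{47} \approx 2.7234$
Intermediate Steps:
$k = - \frac{1}{47}$ ($k = \frac{1}{-47} = - \frac{1}{47} \approx -0.021277$)
$k \left(-47 - 81\right) = - \frac{-47 - 81}{47} = \left(- \frac{1}{47}\right) \left(-128\right) = \frac{128}{47}$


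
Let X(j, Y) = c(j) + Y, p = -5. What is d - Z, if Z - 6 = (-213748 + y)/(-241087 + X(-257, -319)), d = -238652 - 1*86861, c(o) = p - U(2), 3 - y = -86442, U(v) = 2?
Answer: -78584645650/241413 ≈ -3.2552e+5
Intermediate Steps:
y = 86445 (y = 3 - 1*(-86442) = 3 + 86442 = 86445)
c(o) = -7 (c(o) = -5 - 1*2 = -5 - 2 = -7)
d = -325513 (d = -238652 - 86861 = -325513)
X(j, Y) = -7 + Y
Z = 1575781/241413 (Z = 6 + (-213748 + 86445)/(-241087 + (-7 - 319)) = 6 - 127303/(-241087 - 326) = 6 - 127303/(-241413) = 6 - 127303*(-1/241413) = 6 + 127303/241413 = 1575781/241413 ≈ 6.5273)
d - Z = -325513 - 1*1575781/241413 = -325513 - 1575781/241413 = -78584645650/241413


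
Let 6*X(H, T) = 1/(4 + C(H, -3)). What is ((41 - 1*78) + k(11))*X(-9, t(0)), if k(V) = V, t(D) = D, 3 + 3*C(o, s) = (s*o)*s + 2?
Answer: 13/70 ≈ 0.18571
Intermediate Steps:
C(o, s) = -1/3 + o*s**2/3 (C(o, s) = -1 + ((s*o)*s + 2)/3 = -1 + ((o*s)*s + 2)/3 = -1 + (o*s**2 + 2)/3 = -1 + (2 + o*s**2)/3 = -1 + (2/3 + o*s**2/3) = -1/3 + o*s**2/3)
X(H, T) = 1/(6*(11/3 + 3*H)) (X(H, T) = 1/(6*(4 + (-1/3 + (1/3)*H*(-3)**2))) = 1/(6*(4 + (-1/3 + (1/3)*H*9))) = 1/(6*(4 + (-1/3 + 3*H))) = 1/(6*(11/3 + 3*H)))
((41 - 1*78) + k(11))*X(-9, t(0)) = ((41 - 1*78) + 11)*(1/(2*(11 + 9*(-9)))) = ((41 - 78) + 11)*(1/(2*(11 - 81))) = (-37 + 11)*((1/2)/(-70)) = -13*(-1)/70 = -26*(-1/140) = 13/70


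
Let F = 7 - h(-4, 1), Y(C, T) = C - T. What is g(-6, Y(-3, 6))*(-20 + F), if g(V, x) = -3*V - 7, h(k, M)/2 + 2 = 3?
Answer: -165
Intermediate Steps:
h(k, M) = 2 (h(k, M) = -4 + 2*3 = -4 + 6 = 2)
g(V, x) = -7 - 3*V
F = 5 (F = 7 - 1*2 = 7 - 2 = 5)
g(-6, Y(-3, 6))*(-20 + F) = (-7 - 3*(-6))*(-20 + 5) = (-7 + 18)*(-15) = 11*(-15) = -165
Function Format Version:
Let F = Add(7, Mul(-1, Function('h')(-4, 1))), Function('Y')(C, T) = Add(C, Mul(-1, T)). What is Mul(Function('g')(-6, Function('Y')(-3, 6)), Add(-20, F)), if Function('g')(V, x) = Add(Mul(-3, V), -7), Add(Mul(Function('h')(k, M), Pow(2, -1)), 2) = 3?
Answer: -165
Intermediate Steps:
Function('h')(k, M) = 2 (Function('h')(k, M) = Add(-4, Mul(2, 3)) = Add(-4, 6) = 2)
Function('g')(V, x) = Add(-7, Mul(-3, V))
F = 5 (F = Add(7, Mul(-1, 2)) = Add(7, -2) = 5)
Mul(Function('g')(-6, Function('Y')(-3, 6)), Add(-20, F)) = Mul(Add(-7, Mul(-3, -6)), Add(-20, 5)) = Mul(Add(-7, 18), -15) = Mul(11, -15) = -165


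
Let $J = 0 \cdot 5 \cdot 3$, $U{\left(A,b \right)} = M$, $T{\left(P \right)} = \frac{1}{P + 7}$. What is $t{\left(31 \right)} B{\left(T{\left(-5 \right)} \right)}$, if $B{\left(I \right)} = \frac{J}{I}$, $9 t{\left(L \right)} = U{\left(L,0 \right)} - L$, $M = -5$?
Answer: $0$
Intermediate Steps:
$T{\left(P \right)} = \frac{1}{7 + P}$
$U{\left(A,b \right)} = -5$
$J = 0$ ($J = 0 \cdot 3 = 0$)
$t{\left(L \right)} = - \frac{5}{9} - \frac{L}{9}$ ($t{\left(L \right)} = \frac{-5 - L}{9} = - \frac{5}{9} - \frac{L}{9}$)
$B{\left(I \right)} = 0$ ($B{\left(I \right)} = \frac{0}{I} = 0$)
$t{\left(31 \right)} B{\left(T{\left(-5 \right)} \right)} = \left(- \frac{5}{9} - \frac{31}{9}\right) 0 = \left(-4\right) 0 = 0$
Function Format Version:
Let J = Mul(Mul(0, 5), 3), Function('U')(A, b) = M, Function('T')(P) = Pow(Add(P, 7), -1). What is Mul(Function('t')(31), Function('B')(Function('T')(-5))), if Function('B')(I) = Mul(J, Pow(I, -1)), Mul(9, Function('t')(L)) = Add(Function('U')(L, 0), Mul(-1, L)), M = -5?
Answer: 0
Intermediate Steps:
Function('T')(P) = Pow(Add(7, P), -1)
Function('U')(A, b) = -5
J = 0 (J = Mul(0, 3) = 0)
Function('t')(L) = Add(Rational(-5, 9), Mul(Rational(-1, 9), L)) (Function('t')(L) = Mul(Rational(1, 9), Add(-5, Mul(-1, L))) = Add(Rational(-5, 9), Mul(Rational(-1, 9), L)))
Function('B')(I) = 0 (Function('B')(I) = Mul(0, Pow(I, -1)) = 0)
Mul(Function('t')(31), Function('B')(Function('T')(-5))) = Mul(Add(Rational(-5, 9), Mul(Rational(-1, 9), 31)), 0) = Mul(Add(Rational(-5, 9), Rational(-31, 9)), 0) = Mul(-4, 0) = 0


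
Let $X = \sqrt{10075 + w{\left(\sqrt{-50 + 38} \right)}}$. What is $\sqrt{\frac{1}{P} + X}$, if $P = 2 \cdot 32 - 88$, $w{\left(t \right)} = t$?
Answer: $\frac{\sqrt{-6 + 144 \sqrt{10075 + 2 i \sqrt{3}}}}{12} \approx 10.017 + 0.00086136 i$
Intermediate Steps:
$P = -24$ ($P = 64 - 88 = -24$)
$X = \sqrt{10075 + 2 i \sqrt{3}}$ ($X = \sqrt{10075 + \sqrt{-50 + 38}} = \sqrt{10075 + \sqrt{-12}} = \sqrt{10075 + 2 i \sqrt{3}} \approx 100.37 + 0.0173 i$)
$\sqrt{\frac{1}{P} + X} = \sqrt{\frac{1}{-24} + \sqrt{10075 + 2 i \sqrt{3}}} = \sqrt{- \frac{1}{24} + \sqrt{10075 + 2 i \sqrt{3}}}$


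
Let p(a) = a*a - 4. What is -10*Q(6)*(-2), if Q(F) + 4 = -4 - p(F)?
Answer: -800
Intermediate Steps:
p(a) = -4 + a² (p(a) = a² - 4 = -4 + a²)
Q(F) = -4 - F² (Q(F) = -4 + (-4 - (-4 + F²)) = -4 + (-4 + (4 - F²)) = -4 - F²)
-10*Q(6)*(-2) = -10*(-4 - 1*6²)*(-2) = -10*(-4 - 1*36)*(-2) = -10*(-4 - 36)*(-2) = -10*(-40)*(-2) = 400*(-2) = -800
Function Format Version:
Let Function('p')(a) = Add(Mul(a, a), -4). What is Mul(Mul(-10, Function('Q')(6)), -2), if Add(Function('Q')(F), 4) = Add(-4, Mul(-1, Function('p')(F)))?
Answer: -800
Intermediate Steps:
Function('p')(a) = Add(-4, Pow(a, 2)) (Function('p')(a) = Add(Pow(a, 2), -4) = Add(-4, Pow(a, 2)))
Function('Q')(F) = Add(-4, Mul(-1, Pow(F, 2))) (Function('Q')(F) = Add(-4, Add(-4, Mul(-1, Add(-4, Pow(F, 2))))) = Add(-4, Add(-4, Add(4, Mul(-1, Pow(F, 2))))) = Add(-4, Mul(-1, Pow(F, 2))))
Mul(Mul(-10, Function('Q')(6)), -2) = Mul(Mul(-10, Add(-4, Mul(-1, Pow(6, 2)))), -2) = Mul(Mul(-10, Add(-4, Mul(-1, 36))), -2) = Mul(Mul(-10, Add(-4, -36)), -2) = Mul(Mul(-10, -40), -2) = Mul(400, -2) = -800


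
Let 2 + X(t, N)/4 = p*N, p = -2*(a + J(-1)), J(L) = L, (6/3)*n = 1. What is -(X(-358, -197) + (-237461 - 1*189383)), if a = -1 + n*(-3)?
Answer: 432368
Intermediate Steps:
n = ½ (n = (½)*1 = ½ ≈ 0.50000)
a = -5/2 (a = -1 + (½)*(-3) = -1 - 3/2 = -5/2 ≈ -2.5000)
p = 7 (p = -2*(-5/2 - 1) = -2*(-7/2) = 7)
X(t, N) = -8 + 28*N (X(t, N) = -8 + 4*(7*N) = -8 + 28*N)
-(X(-358, -197) + (-237461 - 1*189383)) = -((-8 + 28*(-197)) + (-237461 - 1*189383)) = -((-8 - 5516) + (-237461 - 189383)) = -(-5524 - 426844) = -1*(-432368) = 432368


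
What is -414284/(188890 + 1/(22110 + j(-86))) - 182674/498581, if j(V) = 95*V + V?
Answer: -3339637244540530/1304727674855441 ≈ -2.5596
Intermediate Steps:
j(V) = 96*V
-414284/(188890 + 1/(22110 + j(-86))) - 182674/498581 = -414284/(188890 + 1/(22110 + 96*(-86))) - 182674/498581 = -414284/(188890 + 1/(22110 - 8256)) - 182674*1/498581 = -414284/(188890 + 1/13854) - 182674/498581 = -414284/2616882061/13854 - 182674/498581 = -414284*13854/2616882061 - 182674/498581 = -5739490536/2616882061 - 182674/498581 = -3339637244540530/1304727674855441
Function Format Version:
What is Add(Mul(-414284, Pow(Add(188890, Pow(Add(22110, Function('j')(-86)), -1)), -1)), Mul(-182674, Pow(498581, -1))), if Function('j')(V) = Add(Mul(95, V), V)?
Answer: Rational(-3339637244540530, 1304727674855441) ≈ -2.5596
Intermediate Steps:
Function('j')(V) = Mul(96, V)
Add(Mul(-414284, Pow(Add(188890, Pow(Add(22110, Function('j')(-86)), -1)), -1)), Mul(-182674, Pow(498581, -1))) = Add(Mul(-414284, Pow(Add(188890, Pow(Add(22110, Mul(96, -86)), -1)), -1)), Mul(-182674, Pow(498581, -1))) = Add(Mul(-414284, Pow(Add(188890, Pow(Add(22110, -8256), -1)), -1)), Mul(-182674, Rational(1, 498581))) = Add(Mul(-414284, Pow(Add(188890, Pow(13854, -1)), -1)), Rational(-182674, 498581)) = Add(Mul(-414284, Pow(Add(188890, Rational(1, 13854)), -1)), Rational(-182674, 498581)) = Add(Mul(-414284, Pow(Rational(2616882061, 13854), -1)), Rational(-182674, 498581)) = Add(Mul(-414284, Rational(13854, 2616882061)), Rational(-182674, 498581)) = Add(Rational(-5739490536, 2616882061), Rational(-182674, 498581)) = Rational(-3339637244540530, 1304727674855441)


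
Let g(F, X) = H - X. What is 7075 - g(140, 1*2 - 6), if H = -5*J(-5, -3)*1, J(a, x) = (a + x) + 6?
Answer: 7061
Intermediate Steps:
J(a, x) = 6 + a + x
H = 10 (H = -5*(6 - 5 - 3)*1 = -5*(-2)*1 = 10*1 = 10)
g(F, X) = 10 - X
7075 - g(140, 1*2 - 6) = 7075 - (10 - (1*2 - 6)) = 7075 - (10 - (2 - 6)) = 7075 - (10 - 1*(-4)) = 7075 - (10 + 4) = 7075 - 1*14 = 7075 - 14 = 7061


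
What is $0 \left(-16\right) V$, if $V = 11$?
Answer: $0$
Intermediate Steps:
$0 \left(-16\right) V = 0 \left(-16\right) 11 = 0 \cdot 11 = 0$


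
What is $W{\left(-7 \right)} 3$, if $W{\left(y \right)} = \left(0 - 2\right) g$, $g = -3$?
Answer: $18$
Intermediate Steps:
$W{\left(y \right)} = 6$ ($W{\left(y \right)} = \left(0 - 2\right) \left(-3\right) = \left(-2\right) \left(-3\right) = 6$)
$W{\left(-7 \right)} 3 = 6 \cdot 3 = 18$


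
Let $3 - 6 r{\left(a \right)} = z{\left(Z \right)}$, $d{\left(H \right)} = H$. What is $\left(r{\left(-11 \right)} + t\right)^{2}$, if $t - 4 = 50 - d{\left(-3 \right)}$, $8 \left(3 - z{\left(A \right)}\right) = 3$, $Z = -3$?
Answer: $\frac{833569}{256} \approx 3256.1$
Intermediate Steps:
$z{\left(A \right)} = \frac{21}{8}$ ($z{\left(A \right)} = 3 - \frac{3}{8} = \frac{21}{8}$)
$r{\left(a \right)} = \frac{1}{16}$ ($r{\left(a \right)} = \frac{1}{2} - \frac{7}{16} = \frac{1}{16}$)
$t = 57$ ($t = 4 + \left(50 - -3\right) = 4 + \left(50 + 3\right) = 4 + 53 = 57$)
$\left(r{\left(-11 \right)} + t\right)^{2} = \left(\frac{1}{16} + 57\right)^{2} = \left(\frac{913}{16}\right)^{2} = \frac{833569}{256}$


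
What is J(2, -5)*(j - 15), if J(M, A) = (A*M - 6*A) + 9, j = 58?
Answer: 1247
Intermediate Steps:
J(M, A) = 9 - 6*A + A*M (J(M, A) = (-6*A + A*M) + 9 = 9 - 6*A + A*M)
J(2, -5)*(j - 15) = (9 - 6*(-5) - 5*2)*(58 - 15) = (9 + 30 - 10)*43 = 29*43 = 1247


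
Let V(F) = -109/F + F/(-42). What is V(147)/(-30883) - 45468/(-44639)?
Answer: 8426265481/8271517422 ≈ 1.0187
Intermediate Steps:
V(F) = -109/F - F/42 (V(F) = -109/F + F*(-1/42) = -109/F - F/42)
V(147)/(-30883) - 45468/(-44639) = (-109/147 - 1/42*147)/(-30883) - 45468/(-44639) = (-109*1/147 - 7/2)*(-1/30883) - 45468*(-1/44639) = (-109/147 - 7/2)*(-1/30883) + 45468/44639 = -1247/294*(-1/30883) + 45468/44639 = 1247/9079602 + 45468/44639 = 8426265481/8271517422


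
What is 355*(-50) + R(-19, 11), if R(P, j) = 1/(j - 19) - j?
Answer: -142089/8 ≈ -17761.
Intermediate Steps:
R(P, j) = 1/(-19 + j) - j
355*(-50) + R(-19, 11) = 355*(-50) + (1 - 1*11**2 + 19*11)/(-19 + 11) = -17750 + (1 - 1*121 + 209)/(-8) = -17750 - (1 - 121 + 209)/8 = -17750 - 1/8*89 = -17750 - 89/8 = -142089/8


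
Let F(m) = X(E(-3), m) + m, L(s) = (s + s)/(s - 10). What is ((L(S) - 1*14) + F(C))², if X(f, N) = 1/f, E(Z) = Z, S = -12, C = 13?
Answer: 64/1089 ≈ 0.058770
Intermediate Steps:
L(s) = 2*s/(-10 + s) (L(s) = (2*s)/(-10 + s) = 2*s/(-10 + s))
F(m) = -⅓ + m (F(m) = 1/(-3) + m = -⅓ + m)
((L(S) - 1*14) + F(C))² = ((2*(-12)/(-10 - 12) - 1*14) + (-⅓ + 13))² = ((2*(-12)/(-22) - 14) + 38/3)² = ((2*(-12)*(-1/22) - 14) + 38/3)² = ((12/11 - 14) + 38/3)² = (-142/11 + 38/3)² = (-8/33)² = 64/1089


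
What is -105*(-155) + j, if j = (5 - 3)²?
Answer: 16279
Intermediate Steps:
j = 4 (j = 2² = 4)
-105*(-155) + j = -105*(-155) + 4 = 16275 + 4 = 16279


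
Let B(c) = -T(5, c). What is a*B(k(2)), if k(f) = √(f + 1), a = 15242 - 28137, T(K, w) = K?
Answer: 64475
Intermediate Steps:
a = -12895
k(f) = √(1 + f)
B(c) = -5 (B(c) = -1*5 = -5)
a*B(k(2)) = -12895*(-5) = 64475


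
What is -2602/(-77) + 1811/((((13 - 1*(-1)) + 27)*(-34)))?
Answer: 3487741/107338 ≈ 32.493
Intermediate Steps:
-2602/(-77) + 1811/((((13 - 1*(-1)) + 27)*(-34))) = -2602*(-1/77) + 1811/((((13 + 1) + 27)*(-34))) = 2602/77 + 1811/(((14 + 27)*(-34))) = 2602/77 + 1811/((41*(-34))) = 2602/77 + 1811/(-1394) = 2602/77 + 1811*(-1/1394) = 2602/77 - 1811/1394 = 3487741/107338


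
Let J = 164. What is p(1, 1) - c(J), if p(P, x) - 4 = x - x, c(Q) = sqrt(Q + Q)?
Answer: 4 - 2*sqrt(82) ≈ -14.111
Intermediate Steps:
c(Q) = sqrt(2)*sqrt(Q) (c(Q) = sqrt(2*Q) = sqrt(2)*sqrt(Q))
p(P, x) = 4 (p(P, x) = 4 + (x - x) = 4 + 0 = 4)
p(1, 1) - c(J) = 4 - sqrt(2)*sqrt(164) = 4 - sqrt(2)*2*sqrt(41) = 4 - 2*sqrt(82)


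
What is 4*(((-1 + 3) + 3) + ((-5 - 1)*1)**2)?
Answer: 164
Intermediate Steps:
4*(((-1 + 3) + 3) + ((-5 - 1)*1)**2) = 4*((2 + 3) + (-6*1)**2) = 4*(5 + (-6)**2) = 4*(5 + 36) = 4*41 = 164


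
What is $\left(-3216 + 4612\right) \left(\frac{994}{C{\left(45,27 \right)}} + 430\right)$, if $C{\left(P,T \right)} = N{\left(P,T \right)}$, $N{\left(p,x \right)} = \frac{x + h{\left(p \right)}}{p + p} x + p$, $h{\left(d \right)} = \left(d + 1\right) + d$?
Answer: $\frac{124125340}{201} \approx 6.1754 \cdot 10^{5}$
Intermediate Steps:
$h{\left(d \right)} = 1 + 2 d$ ($h{\left(d \right)} = \left(1 + d\right) + d = 1 + 2 d$)
$N{\left(p,x \right)} = p + \frac{x \left(1 + x + 2 p\right)}{2 p}$ ($N{\left(p,x \right)} = \frac{x + \left(1 + 2 p\right)}{p + p} x + p = \frac{1 + x + 2 p}{2 p} x + p = \frac{x \left(1 + x + 2 p\right)}{2 p} + p = p + \frac{x \left(1 + x + 2 p\right)}{2 p}$)
$C{\left(P,T \right)} = P + T + \frac{T}{2 P} + \frac{T^{2}}{2 P}$
$\left(-3216 + 4612\right) \left(\frac{994}{C{\left(45,27 \right)}} + 430\right) = \left(-3216 + 4612\right) \left(\frac{994}{45 + 27 + \frac{1}{2} \cdot 27 \cdot \frac{1}{45} + \frac{27^{2}}{2 \cdot 45}} + 430\right) = 1396 \left(\frac{994}{45 + 27 + \frac{1}{2} \cdot 27 \cdot \frac{1}{45} + \frac{1}{2} \cdot \frac{1}{45} \cdot 729} + 430\right) = 1396 \left(\frac{994}{45 + 27 + \frac{3}{10} + \frac{81}{10}} + 430\right) = 1396 \left(\frac{994}{\frac{402}{5}} + 430\right) = 1396 \left(994 \cdot \frac{5}{402} + 430\right) = 1396 \left(\frac{2485}{201} + 430\right) = 1396 \cdot \frac{88915}{201} = \frac{124125340}{201}$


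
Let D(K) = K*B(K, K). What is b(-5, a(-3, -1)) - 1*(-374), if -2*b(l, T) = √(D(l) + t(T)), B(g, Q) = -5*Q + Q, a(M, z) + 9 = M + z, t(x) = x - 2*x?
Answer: 374 - I*√87/2 ≈ 374.0 - 4.6637*I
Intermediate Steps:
t(x) = -x
a(M, z) = -9 + M + z (a(M, z) = -9 + (M + z) = -9 + M + z)
B(g, Q) = -4*Q
D(K) = -4*K² (D(K) = K*(-4*K) = -4*K²)
b(l, T) = -√(-T - 4*l²)/2 (b(l, T) = -√(-4*l² - T)/2 = -√(-T - 4*l²)/2)
b(-5, a(-3, -1)) - 1*(-374) = -√(-(-9 - 3 - 1) - 4*(-5)²)/2 - 1*(-374) = -√(-1*(-13) - 4*25)/2 + 374 = -√(13 - 100)/2 + 374 = -I*√87/2 + 374 = 374 - I*√87/2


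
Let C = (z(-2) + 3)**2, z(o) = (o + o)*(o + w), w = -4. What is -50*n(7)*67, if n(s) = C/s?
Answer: -2442150/7 ≈ -3.4888e+5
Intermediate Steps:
z(o) = 2*o*(-4 + o) (z(o) = (o + o)*(o - 4) = (2*o)*(-4 + o) = 2*o*(-4 + o))
C = 729 (C = (2*(-2)*(-4 - 2) + 3)**2 = (2*(-2)*(-6) + 3)**2 = (24 + 3)**2 = 27**2 = 729)
n(s) = 729/s
-50*n(7)*67 = -36450/7*67 = -2442150/7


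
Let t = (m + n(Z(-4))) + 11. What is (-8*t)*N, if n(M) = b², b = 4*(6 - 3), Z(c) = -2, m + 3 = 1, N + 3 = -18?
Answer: 25704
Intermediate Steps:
N = -21 (N = -3 - 18 = -21)
m = -2 (m = -3 + 1 = -2)
b = 12 (b = 4*3 = 12)
n(M) = 144 (n(M) = 12² = 144)
t = 153 (t = (-2 + 144) + 11 = 142 + 11 = 153)
(-8*t)*N = -8*153*(-21) = -1224*(-21) = 25704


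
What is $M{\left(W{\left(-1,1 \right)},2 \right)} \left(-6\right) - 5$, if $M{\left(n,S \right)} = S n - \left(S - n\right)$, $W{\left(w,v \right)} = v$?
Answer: $-11$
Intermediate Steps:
$M{\left(n,S \right)} = n - S + S n$
$M{\left(W{\left(-1,1 \right)},2 \right)} \left(-6\right) - 5 = \left(1 - 2 + 2 \cdot 1\right) \left(-6\right) - 5 = \left(1 - 2 + 2\right) \left(-6\right) - 5 = 1 \left(-6\right) - 5 = -6 - 5 = -11$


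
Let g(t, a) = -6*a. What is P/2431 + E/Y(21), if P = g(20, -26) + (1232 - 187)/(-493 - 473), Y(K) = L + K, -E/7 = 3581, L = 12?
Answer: -104921659/138138 ≈ -759.54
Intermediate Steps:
E = -25067 (E = -7*3581 = -25067)
Y(K) = 12 + K
P = 149651/966 (P = -6*(-26) + (1232 - 187)/(-493 - 473) = 156 + 1045/(-966) = 156 + 1045*(-1/966) = 156 - 1045/966 = 149651/966 ≈ 154.92)
P/2431 + E/Y(21) = (149651/966)/2431 - 25067/(12 + 21) = (149651/966)*(1/2431) - 25067/33 = 8803/138138 - 25067*1/33 = 8803/138138 - 25067/33 = -104921659/138138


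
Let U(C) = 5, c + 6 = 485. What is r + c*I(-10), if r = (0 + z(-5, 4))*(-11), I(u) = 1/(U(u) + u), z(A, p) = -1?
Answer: -424/5 ≈ -84.800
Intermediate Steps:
c = 479 (c = -6 + 485 = 479)
I(u) = 1/(5 + u)
r = 11 (r = (0 - 1)*(-11) = -1*(-11) = 11)
r + c*I(-10) = 11 + 479/(5 - 10) = 11 + 479/(-5) = 11 + 479*(-⅕) = 11 - 479/5 = -424/5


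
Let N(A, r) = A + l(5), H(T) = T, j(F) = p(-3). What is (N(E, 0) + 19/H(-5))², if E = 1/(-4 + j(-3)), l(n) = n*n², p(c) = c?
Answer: 17952169/1225 ≈ 14655.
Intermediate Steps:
j(F) = -3
l(n) = n³
E = -⅐ (E = 1/(-4 - 3) = 1/(-7) = -⅐ ≈ -0.14286)
N(A, r) = 125 + A (N(A, r) = A + 5³ = A + 125 = 125 + A)
(N(E, 0) + 19/H(-5))² = ((125 - ⅐) + 19/(-5))² = (874/7 + 19*(-⅕))² = (874/7 - 19/5)² = (4237/35)² = 17952169/1225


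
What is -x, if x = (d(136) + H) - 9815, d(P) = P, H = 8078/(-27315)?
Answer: 264389963/27315 ≈ 9679.3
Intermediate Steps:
H = -8078/27315 (H = 8078*(-1/27315) = -8078/27315 ≈ -0.29573)
x = -264389963/27315 (x = (136 - 8078/27315) - 9815 = 3706762/27315 - 9815 = -264389963/27315 ≈ -9679.3)
-x = -1*(-264389963/27315) = 264389963/27315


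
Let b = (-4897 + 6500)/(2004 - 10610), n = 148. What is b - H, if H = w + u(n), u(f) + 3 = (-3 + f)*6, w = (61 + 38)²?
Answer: -91810411/8606 ≈ -10668.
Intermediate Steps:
w = 9801 (w = 99² = 9801)
u(f) = -21 + 6*f (u(f) = -3 + (-3 + f)*6 = -3 + (-18 + 6*f) = -21 + 6*f)
b = -1603/8606 (b = 1603/(-8606) = 1603*(-1/8606) = -1603/8606 ≈ -0.18627)
H = 10668 (H = 9801 + (-21 + 6*148) = 9801 + (-21 + 888) = 9801 + 867 = 10668)
b - H = -1603/8606 - 1*10668 = -1603/8606 - 10668 = -91810411/8606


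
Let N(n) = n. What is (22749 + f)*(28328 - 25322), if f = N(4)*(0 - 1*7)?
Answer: 68299326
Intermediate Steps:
f = -28 (f = 4*(0 - 1*7) = 4*(0 - 7) = 4*(-7) = -28)
(22749 + f)*(28328 - 25322) = (22749 - 28)*(28328 - 25322) = 22721*3006 = 68299326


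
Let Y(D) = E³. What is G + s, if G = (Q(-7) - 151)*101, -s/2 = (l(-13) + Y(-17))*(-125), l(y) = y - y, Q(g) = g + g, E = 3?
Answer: -9915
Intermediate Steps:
Q(g) = 2*g
l(y) = 0
Y(D) = 27 (Y(D) = 3³ = 27)
s = 6750 (s = -2*(0 + 27)*(-125) = -54*(-125) = -2*(-3375) = 6750)
G = -16665 (G = (2*(-7) - 151)*101 = (-14 - 151)*101 = -165*101 = -16665)
G + s = -16665 + 6750 = -9915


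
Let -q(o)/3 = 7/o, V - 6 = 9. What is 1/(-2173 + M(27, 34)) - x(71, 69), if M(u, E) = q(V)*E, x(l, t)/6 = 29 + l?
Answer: -6661805/11103 ≈ -600.00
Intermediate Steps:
V = 15 (V = 6 + 9 = 15)
x(l, t) = 174 + 6*l (x(l, t) = 6*(29 + l) = 174 + 6*l)
q(o) = -21/o
M(u, E) = -7*E/5 (M(u, E) = (-21/15)*E = (-21*1/15)*E = -7*E/5)
1/(-2173 + M(27, 34)) - x(71, 69) = 1/(-2173 - 7/5*34) - (174 + 6*71) = 1/(-2173 - 238/5) - (174 + 426) = 1/(-11103/5) - 1*600 = -5/11103 - 600 = -6661805/11103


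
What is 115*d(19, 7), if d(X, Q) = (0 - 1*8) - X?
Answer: -3105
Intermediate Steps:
d(X, Q) = -8 - X (d(X, Q) = (0 - 8) - X = -8 - X)
115*d(19, 7) = 115*(-8 - 1*19) = 115*(-8 - 19) = 115*(-27) = -3105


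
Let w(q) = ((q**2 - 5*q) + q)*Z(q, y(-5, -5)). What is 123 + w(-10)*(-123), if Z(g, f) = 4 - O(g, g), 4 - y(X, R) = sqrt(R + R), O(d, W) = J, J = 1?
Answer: -51537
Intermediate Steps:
O(d, W) = 1
y(X, R) = 4 - sqrt(2)*sqrt(R) (y(X, R) = 4 - sqrt(R + R) = 4 - sqrt(2*R) = 4 - sqrt(2)*sqrt(R))
Z(g, f) = 3 (Z(g, f) = 4 - 1*1 = 4 - 1 = 3)
w(q) = -12*q + 3*q**2 (w(q) = ((q**2 - 5*q) + q)*3 = (q**2 - 4*q)*3 = -12*q + 3*q**2)
123 + w(-10)*(-123) = 123 + (3*(-10)*(-4 - 10))*(-123) = 123 + (3*(-10)*(-14))*(-123) = 123 + 420*(-123) = 123 - 51660 = -51537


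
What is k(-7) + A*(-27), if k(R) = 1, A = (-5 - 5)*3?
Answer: 811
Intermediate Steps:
A = -30 (A = -10*3 = -30)
k(-7) + A*(-27) = 1 - 30*(-27) = 1 + 810 = 811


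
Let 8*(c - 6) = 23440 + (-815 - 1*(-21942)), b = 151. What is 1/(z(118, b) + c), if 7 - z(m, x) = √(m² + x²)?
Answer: 357368/1993147841 + 320*√1469/1993147841 ≈ 0.00018545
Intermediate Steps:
z(m, x) = 7 - √(m² + x²)
c = 44615/8 (c = 6 + (23440 + (-815 - 1*(-21942)))/8 = 6 + (23440 + (-815 + 21942))/8 = 6 + (23440 + 21127)/8 = 6 + (⅛)*44567 = 6 + 44567/8 = 44615/8 ≈ 5576.9)
1/(z(118, b) + c) = 1/((7 - √(118² + 151²)) + 44615/8) = 1/((7 - √(13924 + 22801)) + 44615/8) = 1/((7 - √36725) + 44615/8) = 1/((7 - 5*√1469) + 44615/8) = 1/(44671/8 - 5*√1469)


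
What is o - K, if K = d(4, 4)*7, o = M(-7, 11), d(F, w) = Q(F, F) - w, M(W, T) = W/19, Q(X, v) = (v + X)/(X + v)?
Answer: 392/19 ≈ 20.632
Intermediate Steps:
Q(X, v) = 1 (Q(X, v) = (X + v)/(X + v) = 1)
M(W, T) = W/19 (M(W, T) = W*(1/19) = W/19)
d(F, w) = 1 - w
o = -7/19 (o = (1/19)*(-7) = -7/19 ≈ -0.36842)
K = -21 (K = (1 - 1*4)*7 = (1 - 4)*7 = -3*7 = -21)
o - K = -7/19 - 1*(-21) = -7/19 + 21 = 392/19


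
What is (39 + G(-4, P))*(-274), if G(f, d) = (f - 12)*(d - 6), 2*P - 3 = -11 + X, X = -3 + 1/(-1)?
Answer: -63294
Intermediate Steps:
X = -4 (X = -3 - 1 = -4)
P = -6 (P = 3/2 + (-11 - 4)/2 = 3/2 + (1/2)*(-15) = 3/2 - 15/2 = -6)
G(f, d) = (-12 + f)*(-6 + d)
(39 + G(-4, P))*(-274) = (39 + (72 - 12*(-6) - 6*(-4) - 6*(-4)))*(-274) = (39 + (72 + 72 + 24 + 24))*(-274) = (39 + 192)*(-274) = 231*(-274) = -63294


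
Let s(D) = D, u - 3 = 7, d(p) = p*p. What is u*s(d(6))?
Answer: 360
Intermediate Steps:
d(p) = p²
u = 10 (u = 3 + 7 = 10)
u*s(d(6)) = 10*6² = 10*36 = 360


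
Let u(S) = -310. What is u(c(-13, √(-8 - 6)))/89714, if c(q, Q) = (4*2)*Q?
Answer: -5/1447 ≈ -0.0034554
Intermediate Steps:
c(q, Q) = 8*Q
u(c(-13, √(-8 - 6)))/89714 = -310/89714 = -310*1/89714 = -5/1447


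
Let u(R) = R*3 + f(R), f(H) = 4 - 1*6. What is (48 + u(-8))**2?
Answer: 484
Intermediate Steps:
f(H) = -2 (f(H) = 4 - 6 = -2)
u(R) = -2 + 3*R (u(R) = R*3 - 2 = 3*R - 2 = -2 + 3*R)
(48 + u(-8))**2 = (48 + (-2 + 3*(-8)))**2 = (48 + (-2 - 24))**2 = (48 - 26)**2 = 22**2 = 484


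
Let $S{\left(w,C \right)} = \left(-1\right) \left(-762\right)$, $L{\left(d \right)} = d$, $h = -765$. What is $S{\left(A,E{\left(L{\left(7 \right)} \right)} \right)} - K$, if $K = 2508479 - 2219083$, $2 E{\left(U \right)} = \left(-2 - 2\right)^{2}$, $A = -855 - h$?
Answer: $-288634$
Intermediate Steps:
$A = -90$ ($A = -855 - -765 = -855 + 765 = -90$)
$E{\left(U \right)} = 8$ ($E{\left(U \right)} = \frac{\left(-2 - 2\right)^{2}}{2} = \frac{\left(-4\right)^{2}}{2} = \frac{1}{2} \cdot 16 = 8$)
$S{\left(w,C \right)} = 762$
$K = 289396$
$S{\left(A,E{\left(L{\left(7 \right)} \right)} \right)} - K = 762 - 289396 = -288634$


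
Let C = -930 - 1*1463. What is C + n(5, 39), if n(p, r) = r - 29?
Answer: -2383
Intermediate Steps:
n(p, r) = -29 + r
C = -2393 (C = -930 - 1463 = -2393)
C + n(5, 39) = -2393 + (-29 + 39) = -2393 + 10 = -2383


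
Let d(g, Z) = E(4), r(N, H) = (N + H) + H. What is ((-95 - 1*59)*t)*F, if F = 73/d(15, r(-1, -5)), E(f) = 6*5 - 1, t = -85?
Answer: 955570/29 ≈ 32951.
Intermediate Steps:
E(f) = 29 (E(f) = 30 - 1 = 29)
r(N, H) = N + 2*H (r(N, H) = (H + N) + H = N + 2*H)
d(g, Z) = 29
F = 73/29 ≈ 2.5172
((-95 - 1*59)*t)*F = ((-95 - 1*59)*(-85))*(73/29) = ((-95 - 59)*(-85))*(73/29) = -154*(-85)*(73/29) = 13090*(73/29) = 955570/29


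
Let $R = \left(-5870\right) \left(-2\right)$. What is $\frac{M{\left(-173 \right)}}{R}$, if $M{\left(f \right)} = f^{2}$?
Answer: $\frac{29929}{11740} \approx 2.5493$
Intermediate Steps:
$R = 11740$
$\frac{M{\left(-173 \right)}}{R} = \frac{\left(-173\right)^{2}}{11740} = 29929 \cdot \frac{1}{11740} = \frac{29929}{11740}$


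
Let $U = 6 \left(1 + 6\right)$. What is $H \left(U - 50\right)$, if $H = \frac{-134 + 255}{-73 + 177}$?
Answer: $- \frac{121}{13} \approx -9.3077$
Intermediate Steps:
$U = 42$ ($U = 6 \cdot 7 = 42$)
$H = \frac{121}{104} \approx 1.1635$
$H \left(U - 50\right) = \frac{121 \left(42 - 50\right)}{104} = \frac{121}{104} \left(-8\right) = - \frac{121}{13}$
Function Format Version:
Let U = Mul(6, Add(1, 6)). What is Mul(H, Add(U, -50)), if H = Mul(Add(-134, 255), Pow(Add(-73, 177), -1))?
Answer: Rational(-121, 13) ≈ -9.3077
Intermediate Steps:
U = 42 (U = Mul(6, 7) = 42)
H = Rational(121, 104) (H = Mul(121, Pow(104, -1)) = Mul(121, Rational(1, 104)) = Rational(121, 104) ≈ 1.1635)
Mul(H, Add(U, -50)) = Mul(Rational(121, 104), Add(42, -50)) = Mul(Rational(121, 104), -8) = Rational(-121, 13)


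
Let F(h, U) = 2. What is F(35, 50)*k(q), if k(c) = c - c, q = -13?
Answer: 0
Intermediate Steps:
k(c) = 0
F(35, 50)*k(q) = 2*0 = 0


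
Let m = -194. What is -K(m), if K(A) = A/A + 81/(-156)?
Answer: -25/52 ≈ -0.48077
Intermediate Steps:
K(A) = 25/52 (K(A) = 1 + 81*(-1/156) = 1 - 27/52 = 25/52)
-K(m) = -1*25/52 = -25/52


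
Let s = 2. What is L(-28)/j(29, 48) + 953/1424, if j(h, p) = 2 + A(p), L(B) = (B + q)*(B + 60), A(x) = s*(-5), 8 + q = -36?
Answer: 411065/1424 ≈ 288.67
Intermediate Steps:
q = -44 (q = -8 - 36 = -44)
A(x) = -10 (A(x) = 2*(-5) = -10)
L(B) = (-44 + B)*(60 + B) (L(B) = (B - 44)*(B + 60) = (-44 + B)*(60 + B))
j(h, p) = -8 (j(h, p) = 2 - 10 = -8)
L(-28)/j(29, 48) + 953/1424 = (-2640 + (-28)**2 + 16*(-28))/(-8) + 953/1424 = (-2640 + 784 - 448)*(-1/8) + 953*(1/1424) = -2304*(-1/8) + 953/1424 = 288 + 953/1424 = 411065/1424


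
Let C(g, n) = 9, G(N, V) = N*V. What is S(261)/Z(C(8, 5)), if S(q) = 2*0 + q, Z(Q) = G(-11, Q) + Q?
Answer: -29/10 ≈ -2.9000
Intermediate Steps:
Z(Q) = -10*Q (Z(Q) = -11*Q + Q = -10*Q)
S(q) = q (S(q) = 0 + q = q)
S(261)/Z(C(8, 5)) = 261/((-10*9)) = 261/(-90) = 261*(-1/90) = -29/10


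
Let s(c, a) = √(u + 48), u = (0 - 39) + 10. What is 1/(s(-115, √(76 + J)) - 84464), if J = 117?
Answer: -84464/7134167277 - √19/7134167277 ≈ -1.1840e-5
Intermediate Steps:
u = -29 (u = -39 + 10 = -29)
s(c, a) = √19 (s(c, a) = √(-29 + 48) = √19)
1/(s(-115, √(76 + J)) - 84464) = 1/(√19 - 84464) = 1/(-84464 + √19)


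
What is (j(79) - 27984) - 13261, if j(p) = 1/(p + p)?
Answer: -6516709/158 ≈ -41245.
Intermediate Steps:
j(p) = 1/(2*p)
(j(79) - 27984) - 13261 = ((½)/79 - 27984) - 13261 = ((½)*(1/79) - 27984) - 13261 = (1/158 - 27984) - 13261 = -4421471/158 - 13261 = -6516709/158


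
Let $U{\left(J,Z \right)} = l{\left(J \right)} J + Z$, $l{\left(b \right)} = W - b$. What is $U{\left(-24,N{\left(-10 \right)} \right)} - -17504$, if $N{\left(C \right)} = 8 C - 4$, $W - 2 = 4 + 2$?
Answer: $16652$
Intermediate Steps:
$W = 8$ ($W = 2 + \left(4 + 2\right) = 2 + 6 = 8$)
$N{\left(C \right)} = -4 + 8 C$
$l{\left(b \right)} = 8 - b$
$U{\left(J,Z \right)} = Z + J \left(8 - J\right)$ ($U{\left(J,Z \right)} = \left(8 - J\right) J + Z = J \left(8 - J\right) + Z = Z + J \left(8 - J\right)$)
$U{\left(-24,N{\left(-10 \right)} \right)} - -17504 = \left(\left(-4 + 8 \left(-10\right)\right) - - 24 \left(-8 - 24\right)\right) - -17504 = \left(\left(-4 - 80\right) - \left(-24\right) \left(-32\right)\right) + 17504 = \left(-84 - 768\right) + 17504 = -852 + 17504 = 16652$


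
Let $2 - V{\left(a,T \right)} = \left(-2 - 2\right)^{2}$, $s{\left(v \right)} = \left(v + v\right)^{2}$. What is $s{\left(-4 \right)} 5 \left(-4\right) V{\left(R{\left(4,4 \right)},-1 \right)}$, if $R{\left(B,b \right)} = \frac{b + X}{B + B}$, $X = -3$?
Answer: $17920$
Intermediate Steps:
$s{\left(v \right)} = 4 v^{2}$ ($s{\left(v \right)} = \left(2 v\right)^{2} = 4 v^{2}$)
$R{\left(B,b \right)} = \frac{-3 + b}{2 B}$ ($R{\left(B,b \right)} = \frac{b - 3}{B + B} = \frac{-3 + b}{2 B}$)
$V{\left(a,T \right)} = -14$ ($V{\left(a,T \right)} = 2 - \left(-2 - 2\right)^{2} = 2 - \left(-4\right)^{2} = 2 - 16 = -14$)
$s{\left(-4 \right)} 5 \left(-4\right) V{\left(R{\left(4,4 \right)},-1 \right)} = 4 \left(-4\right)^{2} \cdot 5 \left(-4\right) \left(-14\right) = 4 \cdot 16 \cdot 5 \left(-4\right) \left(-14\right) = 64 \cdot 5 \left(-4\right) \left(-14\right) = 320 \left(-4\right) \left(-14\right) = \left(-1280\right) \left(-14\right) = 17920$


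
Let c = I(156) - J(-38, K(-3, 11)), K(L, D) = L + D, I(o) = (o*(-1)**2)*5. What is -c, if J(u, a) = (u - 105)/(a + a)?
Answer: -12623/16 ≈ -788.94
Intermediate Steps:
I(o) = 5*o (I(o) = (o*1)*5 = o*5 = 5*o)
K(L, D) = D + L
J(u, a) = (-105 + u)/(2*a) (J(u, a) = (-105 + u)/((2*a)) = (-105 + u)*(1/(2*a)) = (-105 + u)/(2*a))
c = 12623/16 (c = 5*156 - (-105 - 38)/(2*(11 - 3)) = 780 - (-143)/(2*8) = 780 - 1*(-143/16) = 780 + 143/16 = 12623/16 ≈ 788.94)
-c = -1*12623/16 = -12623/16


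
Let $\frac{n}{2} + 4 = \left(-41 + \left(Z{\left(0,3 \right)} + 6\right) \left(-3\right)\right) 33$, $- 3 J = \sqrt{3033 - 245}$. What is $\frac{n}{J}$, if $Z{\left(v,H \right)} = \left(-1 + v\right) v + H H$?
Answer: $\frac{8526 \sqrt{697}}{697} \approx 322.95$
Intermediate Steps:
$J = - \frac{2 \sqrt{697}}{3}$ ($J = - \frac{\sqrt{3033 - 245}}{3} = - \frac{\sqrt{2788}}{3} = - \frac{2 \sqrt{697}}{3} \approx -17.6$)
$Z{\left(v,H \right)} = H^{2} + v \left(-1 + v\right)$ ($Z{\left(v,H \right)} = v \left(-1 + v\right) + H^{2} = H^{2} + v \left(-1 + v\right)$)
$n = -5684$ ($n = -8 + 2 \left(-41 + \left(\left(3^{2} + 0^{2} - 0\right) + 6\right) \left(-3\right)\right) 33 = -8 + 2 \left(-41 + \left(\left(9 + 0 + 0\right) + 6\right) \left(-3\right)\right) 33 = -8 + 2 \left(-41 + \left(9 + 6\right) \left(-3\right)\right) 33 = -8 + 2 \left(-41 + 15 \left(-3\right)\right) 33 = -8 + 2 \left(-41 - 45\right) 33 = -8 + 2 \left(\left(-86\right) 33\right) = -8 + 2 \left(-2838\right) = -8 - 5676 = -5684$)
$\frac{n}{J} = - \frac{5684}{\left(- \frac{2}{3}\right) \sqrt{697}} = - 5684 \left(- \frac{3 \sqrt{697}}{1394}\right) = \frac{8526 \sqrt{697}}{697}$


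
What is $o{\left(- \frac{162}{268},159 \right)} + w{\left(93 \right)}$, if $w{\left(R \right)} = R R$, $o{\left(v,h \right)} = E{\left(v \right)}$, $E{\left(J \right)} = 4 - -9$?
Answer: $8662$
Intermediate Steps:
$E{\left(J \right)} = 13$ ($E{\left(J \right)} = 4 + 9 = 13$)
$o{\left(v,h \right)} = 13$
$w{\left(R \right)} = R^{2}$
$o{\left(- \frac{162}{268},159 \right)} + w{\left(93 \right)} = 13 + 93^{2} = 13 + 8649 = 8662$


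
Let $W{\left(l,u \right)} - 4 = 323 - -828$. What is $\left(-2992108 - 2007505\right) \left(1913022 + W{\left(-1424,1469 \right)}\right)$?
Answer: $-9570144213501$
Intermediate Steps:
$W{\left(l,u \right)} = 1155$ ($W{\left(l,u \right)} = 4 + \left(323 - -828\right) = 4 + \left(323 + 828\right) = 4 + 1151 = 1155$)
$\left(-2992108 - 2007505\right) \left(1913022 + W{\left(-1424,1469 \right)}\right) = \left(-2992108 - 2007505\right) \left(1913022 + 1155\right) = \left(-4999613\right) 1914177 = -9570144213501$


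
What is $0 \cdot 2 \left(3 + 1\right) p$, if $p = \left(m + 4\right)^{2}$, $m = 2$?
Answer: $0$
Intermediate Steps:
$p = 36$ ($p = \left(2 + 4\right)^{2} = 6^{2} = 36$)
$0 \cdot 2 \left(3 + 1\right) p = 0 \cdot 2 \left(3 + 1\right) 36 = 0 \cdot 2 \cdot 4 \cdot 36 = 0 \cdot 8 \cdot 36 = 0 \cdot 36 = 0$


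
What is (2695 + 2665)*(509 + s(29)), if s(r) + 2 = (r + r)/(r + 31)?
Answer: 8168104/3 ≈ 2.7227e+6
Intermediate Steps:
s(r) = -2 + 2*r/(31 + r) (s(r) = -2 + (r + r)/(r + 31) = -2 + (2*r)/(31 + r) = -2 + 2*r/(31 + r))
(2695 + 2665)*(509 + s(29)) = (2695 + 2665)*(509 - 62/(31 + 29)) = 5360*(509 - 62/60) = 5360*(509 - 62*1/60) = 5360*(509 - 31/30) = 5360*(15239/30) = 8168104/3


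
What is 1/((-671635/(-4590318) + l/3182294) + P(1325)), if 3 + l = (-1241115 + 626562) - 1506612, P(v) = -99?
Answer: -7303870714746/726882948570221 ≈ -0.010048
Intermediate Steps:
l = -2121168 (l = -3 + ((-1241115 + 626562) - 1506612) = -3 + (-614553 - 1506612) = -3 - 2121165 = -2121168)
1/((-671635/(-4590318) + l/3182294) + P(1325)) = 1/((-671635/(-4590318) - 2121168/3182294) - 99) = 1/((-671635*(-1/4590318) - 2121168*1/3182294) - 99) = 1/((671635/4590318 - 1060584/1591147) - 99) = 1/(-3799747810367/7303870714746 - 99) = 1/(-726882948570221/7303870714746) = -7303870714746/726882948570221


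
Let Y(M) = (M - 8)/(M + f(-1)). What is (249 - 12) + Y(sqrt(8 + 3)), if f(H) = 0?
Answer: 238 - 8*sqrt(11)/11 ≈ 235.59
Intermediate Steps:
Y(M) = (-8 + M)/M (Y(M) = (M - 8)/(M + 0) = (-8 + M)/M)
(249 - 12) + Y(sqrt(8 + 3)) = (249 - 12) + (-8 + sqrt(8 + 3))/(sqrt(8 + 3)) = 237 + (-8 + sqrt(11))/(sqrt(11)) = 237 + (sqrt(11)/11)*(-8 + sqrt(11)) = 237 + sqrt(11)*(-8 + sqrt(11))/11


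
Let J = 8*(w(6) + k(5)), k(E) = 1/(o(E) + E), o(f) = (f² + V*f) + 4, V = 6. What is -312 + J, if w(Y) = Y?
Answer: -2111/8 ≈ -263.88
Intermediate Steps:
o(f) = 4 + f² + 6*f (o(f) = (f² + 6*f) + 4 = 4 + f² + 6*f)
k(E) = 1/(4 + E² + 7*E) (k(E) = 1/((4 + E² + 6*E) + E) = 1/(4 + E² + 7*E))
J = 385/8 (J = 8*(6 + 1/(4 + 5² + 7*5)) = 8*(6 + 1/(4 + 25 + 35)) = 8*(6 + 1/64) = 8*(385/64) = 385/8 ≈ 48.125)
-312 + J = -312 + 385/8 = -2111/8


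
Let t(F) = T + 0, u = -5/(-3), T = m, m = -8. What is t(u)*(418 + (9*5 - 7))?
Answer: -3648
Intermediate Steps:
T = -8
u = 5/3 (u = -5*(-1/3) = 5/3 ≈ 1.6667)
t(F) = -8 (t(F) = -8 + 0 = -8)
t(u)*(418 + (9*5 - 7)) = -8*(418 + (9*5 - 7)) = -8*(418 + (45 - 7)) = -8*(418 + 38) = -8*456 = -3648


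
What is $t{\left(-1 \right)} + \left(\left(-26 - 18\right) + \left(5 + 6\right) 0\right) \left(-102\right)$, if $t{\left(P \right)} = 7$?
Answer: $4495$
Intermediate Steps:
$t{\left(-1 \right)} + \left(\left(-26 - 18\right) + \left(5 + 6\right) 0\right) \left(-102\right) = 7 + \left(\left(-26 - 18\right) + \left(5 + 6\right) 0\right) \left(-102\right) = 7 + \left(-44 + 11 \cdot 0\right) \left(-102\right) = 7 + \left(-44 + 0\right) \left(-102\right) = 7 - -4488 = 7 + 4488 = 4495$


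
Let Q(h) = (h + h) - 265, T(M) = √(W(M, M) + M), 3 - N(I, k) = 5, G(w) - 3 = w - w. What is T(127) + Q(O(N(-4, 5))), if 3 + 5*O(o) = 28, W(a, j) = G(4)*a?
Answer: -255 + 2*√127 ≈ -232.46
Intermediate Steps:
G(w) = 3 (G(w) = 3 + (w - w) = 3 + 0 = 3)
W(a, j) = 3*a
N(I, k) = -2 (N(I, k) = 3 - 1*5 = 3 - 5 = -2)
T(M) = 2*√M (T(M) = √(3*M + M) = √(4*M) = 2*√M)
O(o) = 5 (O(o) = -⅗ + (⅕)*28 = -⅗ + 28/5 = 5)
Q(h) = -265 + 2*h (Q(h) = 2*h - 265 = -265 + 2*h)
T(127) + Q(O(N(-4, 5))) = 2*√127 + (-265 + 2*5) = 2*√127 + (-265 + 10) = 2*√127 - 255 = -255 + 2*√127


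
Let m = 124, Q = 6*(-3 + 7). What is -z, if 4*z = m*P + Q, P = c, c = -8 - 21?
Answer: 893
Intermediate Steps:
c = -29
Q = 24 (Q = 6*4 = 24)
P = -29
z = -893 (z = (124*(-29) + 24)/4 = (-3596 + 24)/4 = (1/4)*(-3572) = -893)
-z = -1*(-893) = 893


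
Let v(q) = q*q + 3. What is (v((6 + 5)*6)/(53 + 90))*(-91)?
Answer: -30513/11 ≈ -2773.9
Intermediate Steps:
v(q) = 3 + q² (v(q) = q² + 3 = 3 + q²)
(v((6 + 5)*6)/(53 + 90))*(-91) = ((3 + ((6 + 5)*6)²)/(53 + 90))*(-91) = ((3 + (11*6)²)/143)*(-91) = ((3 + 66²)*(1/143))*(-91) = ((3 + 4356)*(1/143))*(-91) = (4359*(1/143))*(-91) = (4359/143)*(-91) = -30513/11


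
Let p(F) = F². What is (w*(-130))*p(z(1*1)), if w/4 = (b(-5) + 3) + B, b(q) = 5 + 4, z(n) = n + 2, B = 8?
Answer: -93600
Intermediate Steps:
z(n) = 2 + n
b(q) = 9
w = 80 (w = 4*((9 + 3) + 8) = 4*(12 + 8) = 4*20 = 80)
(w*(-130))*p(z(1*1)) = (80*(-130))*(2 + 1*1)² = -10400*(2 + 1)² = -10400*3² = -10400*9 = -93600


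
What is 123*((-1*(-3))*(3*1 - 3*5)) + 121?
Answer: -4307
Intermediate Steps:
123*((-1*(-3))*(3*1 - 3*5)) + 121 = 123*(3*(3 - 15)) + 121 = 123*(3*(-12)) + 121 = 123*(-36) + 121 = -4428 + 121 = -4307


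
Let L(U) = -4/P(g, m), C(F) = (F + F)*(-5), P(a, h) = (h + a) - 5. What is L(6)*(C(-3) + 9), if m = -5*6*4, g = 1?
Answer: 39/31 ≈ 1.2581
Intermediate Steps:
m = -120 (m = -30*4 = -120)
P(a, h) = -5 + a + h (P(a, h) = (a + h) - 5 = -5 + a + h)
C(F) = -10*F (C(F) = (2*F)*(-5) = -10*F)
L(U) = 1/31 (L(U) = -4/(-5 + 1 - 120) = -4/(-124) = -4*(-1/124) = 1/31)
L(6)*(C(-3) + 9) = (-10*(-3) + 9)/31 = (30 + 9)/31 = (1/31)*39 = 39/31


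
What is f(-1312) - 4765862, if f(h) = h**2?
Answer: -3044518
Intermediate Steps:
f(-1312) - 4765862 = (-1312)**2 - 4765862 = 1721344 - 4765862 = -3044518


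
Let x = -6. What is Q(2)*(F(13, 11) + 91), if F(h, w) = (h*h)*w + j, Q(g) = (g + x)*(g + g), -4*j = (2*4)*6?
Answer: -31008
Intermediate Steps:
j = -12 (j = -2*4*6/4 = -2*6 = -¼*48 = -12)
Q(g) = 2*g*(-6 + g) (Q(g) = (g - 6)*(g + g) = (-6 + g)*(2*g) = 2*g*(-6 + g))
F(h, w) = -12 + w*h² (F(h, w) = (h*h)*w - 12 = h²*w - 12 = w*h² - 12 = -12 + w*h²)
Q(2)*(F(13, 11) + 91) = (2*2*(-6 + 2))*((-12 + 11*13²) + 91) = (2*2*(-4))*((-12 + 11*169) + 91) = -16*((-12 + 1859) + 91) = -16*(1847 + 91) = -16*1938 = -31008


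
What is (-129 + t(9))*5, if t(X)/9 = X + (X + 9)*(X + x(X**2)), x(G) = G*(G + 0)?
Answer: 5321460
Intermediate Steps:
x(G) = G**2 (x(G) = G*G = G**2)
t(X) = 9*X + 9*(9 + X)*(X + X**4) (t(X) = 9*(X + (X + 9)*(X + (X**2)**2)) = 9*(X + (9 + X)*(X + X**4)) = 9*X + 9*(9 + X)*(X + X**4))
(-129 + t(9))*5 = (-129 + 9*9*(10 + 9 + 9**4 + 9*9**3))*5 = (-129 + 9*9*(10 + 9 + 6561 + 9*729))*5 = (-129 + 9*9*(10 + 9 + 6561 + 6561))*5 = (-129 + 9*9*13141)*5 = (-129 + 1064421)*5 = 1064292*5 = 5321460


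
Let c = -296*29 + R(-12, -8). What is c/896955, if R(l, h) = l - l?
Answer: -8584/896955 ≈ -0.0095702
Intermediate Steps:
R(l, h) = 0
c = -8584 (c = -296*29 + 0 = -8584 + 0 = -8584)
c/896955 = -8584/896955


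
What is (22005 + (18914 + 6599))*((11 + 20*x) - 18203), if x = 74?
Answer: -794120816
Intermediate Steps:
(22005 + (18914 + 6599))*((11 + 20*x) - 18203) = (22005 + (18914 + 6599))*((11 + 20*74) - 18203) = (22005 + 25513)*((11 + 1480) - 18203) = 47518*(1491 - 18203) = 47518*(-16712) = -794120816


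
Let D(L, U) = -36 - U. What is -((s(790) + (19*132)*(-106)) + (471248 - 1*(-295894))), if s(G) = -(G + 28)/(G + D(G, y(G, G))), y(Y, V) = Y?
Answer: -9023701/18 ≈ -5.0132e+5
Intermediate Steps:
s(G) = 7/9 + G/36 (s(G) = -(G + 28)/(G + (-36 - G)) = -(28 + G)/(-36) = -(28 + G)*(-1)/36 = -(-7/9 - G/36) = 7/9 + G/36)
-((s(790) + (19*132)*(-106)) + (471248 - 1*(-295894))) = -(((7/9 + (1/36)*790) + (19*132)*(-106)) + (471248 - 1*(-295894))) = -(((7/9 + 395/18) + 2508*(-106)) + (471248 + 295894)) = -((409/18 - 265848) + 767142) = -(-4784855/18 + 767142) = -1*9023701/18 = -9023701/18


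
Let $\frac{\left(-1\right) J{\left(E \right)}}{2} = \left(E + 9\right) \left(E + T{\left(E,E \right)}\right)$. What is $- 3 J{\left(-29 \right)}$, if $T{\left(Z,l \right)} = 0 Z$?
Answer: $3480$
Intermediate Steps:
$T{\left(Z,l \right)} = 0$
$J{\left(E \right)} = - 2 E \left(9 + E\right)$ ($J{\left(E \right)} = - 2 \left(E + 9\right) \left(E + 0\right) = - 2 \left(9 + E\right) E = - 2 E \left(9 + E\right)$)
$- 3 J{\left(-29 \right)} = - 3 \cdot 2 \left(-29\right) \left(-9 - -29\right) = - 3 \cdot 2 \left(-29\right) \left(-9 + 29\right) = - 3 \cdot 2 \left(-29\right) 20 = \left(-3\right) \left(-1160\right) = 3480$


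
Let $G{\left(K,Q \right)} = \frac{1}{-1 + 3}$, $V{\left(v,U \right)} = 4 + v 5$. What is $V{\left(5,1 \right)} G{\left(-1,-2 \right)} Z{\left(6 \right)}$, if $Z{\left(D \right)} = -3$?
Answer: $- \frac{87}{2} \approx -43.5$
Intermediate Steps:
$V{\left(v,U \right)} = 4 + 5 v$
$G{\left(K,Q \right)} = \frac{1}{2}$
$V{\left(5,1 \right)} G{\left(-1,-2 \right)} Z{\left(6 \right)} = \left(4 + 5 \cdot 5\right) \frac{1}{2} \left(-3\right) = \left(4 + 25\right) \frac{1}{2} \left(-3\right) = 29 \cdot \frac{1}{2} \left(-3\right) = \frac{29}{2} \left(-3\right) = - \frac{87}{2}$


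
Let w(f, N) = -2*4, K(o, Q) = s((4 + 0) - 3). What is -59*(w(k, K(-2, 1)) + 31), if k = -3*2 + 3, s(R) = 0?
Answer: -1357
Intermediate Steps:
K(o, Q) = 0
k = -3 (k = -6 + 3 = -3)
w(f, N) = -8
-59*(w(k, K(-2, 1)) + 31) = -59*(-8 + 31) = -59*23 = -1357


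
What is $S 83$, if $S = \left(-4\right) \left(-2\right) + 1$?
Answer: $747$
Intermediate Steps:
$S = 9$ ($S = 8 + 1 = 9$)
$S 83 = 9 \cdot 83 = 747$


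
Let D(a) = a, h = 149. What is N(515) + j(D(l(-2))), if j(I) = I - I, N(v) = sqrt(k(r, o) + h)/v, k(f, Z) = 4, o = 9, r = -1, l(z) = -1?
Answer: 3*sqrt(17)/515 ≈ 0.024018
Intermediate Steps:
N(v) = 3*sqrt(17)/v (N(v) = sqrt(4 + 149)/v = sqrt(153)/v = (3*sqrt(17))/v = 3*sqrt(17)/v)
j(I) = 0
N(515) + j(D(l(-2))) = 3*sqrt(17)/515 + 0 = 3*sqrt(17)/515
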